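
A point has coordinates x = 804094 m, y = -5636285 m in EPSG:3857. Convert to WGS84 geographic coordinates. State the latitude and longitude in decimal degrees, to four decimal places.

R = 6378137 m. λ = x/R = 7.22329930°.
φ = 2·arctan(exp(y/R)) − 90° = 2·arctan(0.41326) − 90° = -45.09370181°.

lat -45.0937°, lon 7.2233°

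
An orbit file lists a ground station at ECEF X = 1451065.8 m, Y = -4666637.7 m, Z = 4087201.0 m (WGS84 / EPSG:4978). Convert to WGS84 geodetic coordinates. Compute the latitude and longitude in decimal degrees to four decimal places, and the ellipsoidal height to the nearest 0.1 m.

lat 40.0964°, lon -72.7272°, h 1586.2 m

λ = atan2(Y, X) = -72.72720042°; p = √(X²+Y²) = 4887033.8 m.
Bowring's method on WGS84 (a = 6378137 m, b = 6356752.314 m) gives φ = 40.09639985°, h = 1586.188 m.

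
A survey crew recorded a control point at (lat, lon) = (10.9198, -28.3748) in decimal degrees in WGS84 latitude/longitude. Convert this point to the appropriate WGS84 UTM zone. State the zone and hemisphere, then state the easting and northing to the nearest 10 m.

Zone 26N: E 349760 m, N 1207450 m

Longitude -28.3748° lies in the 6° band [-30°, -24°), giving zone 26; latitude is north of the equator, so 26N.
Zone 26 central meridian λ₀ = 6×26 − 183 = -27°; Δλ = -1.3748°.
Transverse Mercator on WGS84 with k₀ = 0.9996 gives E = 349757.639 m, N = 1207453.213 m.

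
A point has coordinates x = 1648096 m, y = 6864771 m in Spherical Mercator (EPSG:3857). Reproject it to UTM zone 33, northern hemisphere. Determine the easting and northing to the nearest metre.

E 486726 m, N 5800664 m

Web Mercator inverse (R = 6378137 m) → φ = 52.35610117°, λ = 14.80509826°.
UTM 33N forward: E = 486726.324 m, N = 5800663.878 m.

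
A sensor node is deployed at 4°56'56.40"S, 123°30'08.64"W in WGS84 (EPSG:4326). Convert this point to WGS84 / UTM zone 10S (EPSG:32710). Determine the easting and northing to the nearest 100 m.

Zone 10 central meridian λ₀ = 6×10 − 183 = -123°; Δλ = -0.5024°.
Transverse Mercator on WGS84 with k₀ = 0.9996 gives E = 444301.782 m, N = 9452952.094 m.

E 444300 m, N 9453000 m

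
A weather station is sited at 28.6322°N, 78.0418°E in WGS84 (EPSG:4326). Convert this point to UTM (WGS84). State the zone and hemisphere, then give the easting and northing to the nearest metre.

Zone 44N: E 210787 m, N 3170817 m

Longitude 78.0418° lies in the 6° band [78°, 84°), giving zone 44; latitude is north of the equator, so 44N.
Zone 44 central meridian λ₀ = 6×44 − 183 = 81°; Δλ = -2.9582°.
Transverse Mercator on WGS84 with k₀ = 0.9996 gives E = 210787.497 m, N = 3170817.313 m.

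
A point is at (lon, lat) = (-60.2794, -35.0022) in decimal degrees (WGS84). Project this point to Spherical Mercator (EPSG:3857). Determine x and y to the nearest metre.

Web Mercator is spherical with R = a = 6378137 m.
x = R·λ = 6378137 × -1.052074001 = -6710272.113 m.
y = R·ln tan(π/4 + φ/2) = 6378137 × -0.652883455 = -4164180.119 m.

x -6710272 m, y -4164180 m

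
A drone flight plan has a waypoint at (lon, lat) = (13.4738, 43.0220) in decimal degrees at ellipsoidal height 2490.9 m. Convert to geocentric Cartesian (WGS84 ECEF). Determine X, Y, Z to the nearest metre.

WGS84: a = 6378137 m, e² = 0.006694380; N(φ) = a/√(1−e²sin²φ) = 6388098.274 m.
X = (N+h)·cosφ·cosλ = 4543514.782 m; Y = (N+h)·cosφ·sinλ = 1088604.240 m; Z = (N(1−e²)+h)·sinφ = 4330988.390 m.

X 4543515 m, Y 1088604 m, Z 4330988 m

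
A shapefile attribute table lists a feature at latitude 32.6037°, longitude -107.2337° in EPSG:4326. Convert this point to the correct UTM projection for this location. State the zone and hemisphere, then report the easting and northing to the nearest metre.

Longitude -107.2337° lies in the 6° band [-108°, -102°), giving zone 13; latitude is north of the equator, so 13N.
Zone 13 central meridian λ₀ = 6×13 − 183 = -105°; Δλ = -2.2337°.
Transverse Mercator on WGS84 with k₀ = 0.9996 gives E = 290386.772 m, N = 3609556.765 m.

Zone 13N: E 290387 m, N 3609557 m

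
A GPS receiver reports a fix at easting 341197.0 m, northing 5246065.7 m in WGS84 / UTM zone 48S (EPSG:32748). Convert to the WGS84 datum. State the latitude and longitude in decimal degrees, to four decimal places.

lat -42.9215°, lon 103.0542°

Zone 48S: λ₀ = 105°, k₀ = 0.9996, false easting 500000 m, false northing 10000000 m.
Meridian distance M = (N − FN)/k₀ = -4755836.6 m.
Inverse transverse Mercator on WGS84 gives φ = -42.92150041°, λ = 103.05419961°.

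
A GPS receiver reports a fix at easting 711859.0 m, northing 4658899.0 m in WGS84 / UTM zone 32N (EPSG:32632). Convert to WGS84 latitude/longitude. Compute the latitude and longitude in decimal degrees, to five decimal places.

lat 42.05360°, lon 11.56020°

Zone 32N: λ₀ = 9°, k₀ = 0.9996, false easting 500000 m.
Meridian distance M = (N − FN)/k₀ = 4660763.3 m.
Inverse transverse Mercator on WGS84 gives φ = 42.05359971°, λ = 11.56019989°.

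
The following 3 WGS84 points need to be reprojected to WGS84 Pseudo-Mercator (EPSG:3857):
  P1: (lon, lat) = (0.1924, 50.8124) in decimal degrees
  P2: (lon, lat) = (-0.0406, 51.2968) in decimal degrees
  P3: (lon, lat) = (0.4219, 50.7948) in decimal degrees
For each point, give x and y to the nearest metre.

P1: x 21418 m, y 6588176 m; P2: x -4520 m, y 6673963 m; P3: x 46966 m, y 6585076 m

Web Mercator: x = R·λ, y = R·ln tan(π/4+φ/2), R = 6378137 m.
P1 (50.8124°, 0.1924°) → (21417.870, 6588176.303) m.
P2 (51.2968°, -0.0406°) → (-4519.571, 6673963.084) m.
P3 (50.7948°, 0.4219°) → (46965.693, 6585076.172) m.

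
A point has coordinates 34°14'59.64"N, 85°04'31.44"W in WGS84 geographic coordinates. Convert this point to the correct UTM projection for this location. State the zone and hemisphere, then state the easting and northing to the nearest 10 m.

Zone 16N: E 677220 m, N 3791540 m

Longitude -85.0754° lies in the 6° band [-90°, -84°), giving zone 16; latitude is north of the equator, so 16N.
Zone 16 central meridian λ₀ = 6×16 − 183 = -87°; Δλ = +1.9246°.
Transverse Mercator on WGS84 with k₀ = 0.9996 gives E = 677222.797 m, N = 3791540.525 m.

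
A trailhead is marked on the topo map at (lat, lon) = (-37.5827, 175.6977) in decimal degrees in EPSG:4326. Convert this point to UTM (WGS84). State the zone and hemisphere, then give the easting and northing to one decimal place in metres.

Zone 60S: E 385014.1 m, N 5839686.5 m

Longitude 175.6977° lies in the 6° band [174°, 180°), giving zone 60; latitude is south of the equator, so 60S.
Zone 60 central meridian λ₀ = 6×60 − 183 = 177°; Δλ = -1.3023°.
Transverse Mercator on WGS84 with k₀ = 0.9996 gives E = 385014.118 m, N = 5839686.546 m.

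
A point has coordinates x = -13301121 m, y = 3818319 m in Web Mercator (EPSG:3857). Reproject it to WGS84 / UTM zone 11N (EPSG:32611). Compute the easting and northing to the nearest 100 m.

Web Mercator inverse (R = 6378137 m) → φ = 32.41810192°, λ = -119.48600290°.
UTM 11N forward: E = 266224.116 m, N = 3589500.589 m.

E 266200 m, N 3589500 m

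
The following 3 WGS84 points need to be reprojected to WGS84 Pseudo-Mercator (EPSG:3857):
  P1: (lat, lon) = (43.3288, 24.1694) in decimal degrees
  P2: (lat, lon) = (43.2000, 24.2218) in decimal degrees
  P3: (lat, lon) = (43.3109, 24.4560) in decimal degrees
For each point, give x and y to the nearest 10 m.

P1: x 2690530 m, y 5362150 m; P2: x 2696360 m, y 5342460 m; P3: x 2722430 m, y 5359410 m

Web Mercator: x = R·λ, y = R·ln tan(π/4+φ/2), R = 6378137 m.
P1 (43.3288°, 24.1694°) → (2690525.301, 5362153.225) m.
P2 (43.2000°, 24.2218°) → (2696358.442, 5342463.602) m.
P3 (43.3109°, 24.4560°) → (2722429.467, 5359414.362) m.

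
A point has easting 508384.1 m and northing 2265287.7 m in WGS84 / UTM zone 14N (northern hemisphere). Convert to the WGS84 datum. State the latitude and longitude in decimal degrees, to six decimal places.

lat 20.486200°, lon -98.919600°

Zone 14N: λ₀ = -99°, k₀ = 0.9996, false easting 500000 m.
Meridian distance M = (N − FN)/k₀ = 2266194.2 m.
Inverse transverse Mercator on WGS84 gives φ = 20.48619958°, λ = -98.91960037°.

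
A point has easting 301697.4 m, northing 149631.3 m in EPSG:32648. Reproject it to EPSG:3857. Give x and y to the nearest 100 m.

x 11490100 m, y 150600 m

Unproject from UTM 48N (λ₀ = 105°) → φ = 1.35309969°, λ = 103.21769998°.
Web Mercator (R = 6378137 m): x = 11490141.803 m, y = 150640.371 m.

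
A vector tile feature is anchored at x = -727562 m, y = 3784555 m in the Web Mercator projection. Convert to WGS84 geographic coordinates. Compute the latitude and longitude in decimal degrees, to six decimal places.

R = 6378137 m. λ = x/R = -6.53580065°.
φ = 2·arctan(exp(y/R)) − 90° = 2·arctan(1.81007) − 90° = 32.16169977°.

lat 32.161700°, lon -6.535801°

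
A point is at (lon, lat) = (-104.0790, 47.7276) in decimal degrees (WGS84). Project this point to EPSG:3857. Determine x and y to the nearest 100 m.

x -11586000 m, y 6061700 m

Web Mercator is spherical with R = a = 6378137 m.
x = R·λ = 6378137 × -1.816521232 = -11586021.282 m.
y = R·ln tan(π/4 + φ/2) = 6378137 × 0.950380375 = 6061656.234 m.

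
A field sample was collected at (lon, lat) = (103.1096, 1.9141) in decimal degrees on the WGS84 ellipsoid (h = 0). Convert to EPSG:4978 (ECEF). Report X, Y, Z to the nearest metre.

WGS84: a = 6378137 m, e² = 0.006694380; N(φ) = a/√(1−e²sin²φ) = 6378160.818 m.
X = (N+h)·cosφ·cosλ = -1445852.130 m; Y = (N+h)·cosφ·sinλ = 6208466.955 m; Z = (N(1−e²)+h)·sinφ = 211611.645 m.

X -1445852 m, Y 6208467 m, Z 211612 m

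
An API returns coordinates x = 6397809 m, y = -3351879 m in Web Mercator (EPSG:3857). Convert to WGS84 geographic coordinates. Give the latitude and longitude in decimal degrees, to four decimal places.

lat -28.8131°, lon 57.4725°

R = 6378137 m. λ = x/R = 57.47249610°.
φ = 2·arctan(exp(y/R)) − 90° = 2·arctan(0.59124) − 90° = -28.81309771°.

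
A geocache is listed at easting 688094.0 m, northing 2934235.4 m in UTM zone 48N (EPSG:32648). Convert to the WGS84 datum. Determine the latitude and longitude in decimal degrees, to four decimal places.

Zone 48N: λ₀ = 105°, k₀ = 0.9996, false easting 500000 m.
Meridian distance M = (N − FN)/k₀ = 2935409.6 m.
Inverse transverse Mercator on WGS84 gives φ = 26.51620026°, λ = 106.88760026°.

lat 26.5162°, lon 106.8876°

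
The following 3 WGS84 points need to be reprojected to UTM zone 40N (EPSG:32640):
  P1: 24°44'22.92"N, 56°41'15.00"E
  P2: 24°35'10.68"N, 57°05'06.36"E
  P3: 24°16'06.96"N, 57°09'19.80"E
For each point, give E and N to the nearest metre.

UTM zone 40N: λ₀ = 57°, k₀ = 0.9996.
P1 (24.7397°, 56.6875°) → (468399.501, 2736161.667) m.
P2 (24.5863°, 57.0851°) → (508615.949, 2719143.266) m.
P3 (24.2686°, 57.1555°) → (515783.085, 2683973.621) m.

P1: E 468400 m, N 2736162 m; P2: E 508616 m, N 2719143 m; P3: E 515783 m, N 2683974 m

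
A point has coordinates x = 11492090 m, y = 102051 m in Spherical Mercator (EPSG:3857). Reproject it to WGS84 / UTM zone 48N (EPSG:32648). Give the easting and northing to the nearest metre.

E 303616 m, N 101371 m

Web Mercator inverse (R = 6378137 m) → φ = 0.91670062°, λ = 103.23520093°.
UTM 48N forward: E = 303615.767 m, N = 101371.448 m.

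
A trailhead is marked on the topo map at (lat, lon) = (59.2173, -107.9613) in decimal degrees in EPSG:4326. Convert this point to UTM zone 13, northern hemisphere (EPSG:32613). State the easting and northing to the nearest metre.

Zone 13 central meridian λ₀ = 6×13 − 183 = -105°; Δλ = -2.9613°.
Transverse Mercator on WGS84 with k₀ = 0.9996 gives E = 330975.501 m, N = 6568002.765 m.

E 330976 m, N 6568003 m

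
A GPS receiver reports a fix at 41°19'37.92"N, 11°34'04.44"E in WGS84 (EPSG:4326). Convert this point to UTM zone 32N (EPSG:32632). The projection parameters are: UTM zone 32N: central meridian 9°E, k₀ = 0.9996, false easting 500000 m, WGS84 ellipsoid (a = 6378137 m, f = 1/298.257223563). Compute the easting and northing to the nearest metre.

Zone 32 central meridian λ₀ = 6×32 − 183 = 9°; Δλ = +2.5679°.
Transverse Mercator on WGS84 with k₀ = 0.9996 gives E = 714902.120 m, N = 4578261.678 m.

E 714902 m, N 4578262 m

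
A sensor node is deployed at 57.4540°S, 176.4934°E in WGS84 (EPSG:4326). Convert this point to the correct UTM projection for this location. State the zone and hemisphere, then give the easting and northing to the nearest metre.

Longitude 176.4934° lies in the 6° band [174°, 180°), giving zone 60; latitude is south of the equator, so 60S.
Zone 60 central meridian λ₀ = 6×60 − 183 = 177°; Δλ = -0.5066°.
Transverse Mercator on WGS84 with k₀ = 0.9996 gives E = 469601.019 m, N = 3631961.790 m.

Zone 60S: E 469601 m, N 3631962 m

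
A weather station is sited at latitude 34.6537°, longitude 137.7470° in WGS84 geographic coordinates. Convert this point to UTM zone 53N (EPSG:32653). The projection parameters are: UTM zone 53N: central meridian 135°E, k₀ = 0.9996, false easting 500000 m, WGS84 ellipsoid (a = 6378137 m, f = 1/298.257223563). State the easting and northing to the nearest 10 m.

Zone 53 central meridian λ₀ = 6×53 − 183 = 135°; Δλ = +2.7470°.
Transverse Mercator on WGS84 with k₀ = 0.9996 gives E = 751754.136 m, N = 3838074.003 m.

E 751750 m, N 3838070 m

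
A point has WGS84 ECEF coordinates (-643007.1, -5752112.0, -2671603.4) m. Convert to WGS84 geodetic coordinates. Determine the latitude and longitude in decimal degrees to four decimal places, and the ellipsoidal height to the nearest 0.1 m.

λ = atan2(Y, X) = -96.37840047°; p = √(X²+Y²) = 5787940.1 m.
Bowring's method on WGS84 (a = 6378137 m, b = 6356752.314 m) gives φ = -24.92390032°, h = 406.341 m.

lat -24.9239°, lon -96.3784°, h 406.3 m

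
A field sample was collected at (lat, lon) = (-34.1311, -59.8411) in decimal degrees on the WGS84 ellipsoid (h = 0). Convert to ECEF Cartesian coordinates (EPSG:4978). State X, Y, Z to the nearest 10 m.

X 2655240 m, Y -4569700 m, Z -3558490 m

WGS84: a = 6378137 m, e² = 0.006694380; N(φ) = a/√(1−e²sin²φ) = 6384868.687 m.
X = (N+h)·cosφ·cosλ = 2655239.821 m; Y = (N+h)·cosφ·sinλ = -4569695.610 m; Z = (N(1−e²)+h)·sinφ = -3558493.181 m.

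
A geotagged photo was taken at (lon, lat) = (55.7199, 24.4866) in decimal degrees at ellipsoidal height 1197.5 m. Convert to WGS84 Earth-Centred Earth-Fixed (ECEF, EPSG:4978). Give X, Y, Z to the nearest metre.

X 3271803 m, Y 4799864 m, Z 2627923 m

WGS84: a = 6378137 m, e² = 0.006694380; N(φ) = a/√(1−e²sin²φ) = 6381807.769 m.
X = (N+h)·cosφ·cosλ = 3271803.229 m; Y = (N+h)·cosφ·sinλ = 4799864.398 m; Z = (N(1−e²)+h)·sinφ = 2627923.138 m.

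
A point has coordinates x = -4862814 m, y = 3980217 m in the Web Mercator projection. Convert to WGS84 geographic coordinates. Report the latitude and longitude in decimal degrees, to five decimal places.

R = 6378137 m. λ = x/R = -43.68340140°.
φ = 2·arctan(exp(y/R)) − 90° = 2·arctan(1.86645) − 90° = 33.63739997°.

lat 33.63740°, lon -43.68340°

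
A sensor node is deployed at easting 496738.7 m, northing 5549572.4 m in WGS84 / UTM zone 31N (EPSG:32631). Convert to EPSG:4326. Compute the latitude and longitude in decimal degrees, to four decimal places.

lat 50.0984°, lon 2.9544°

Zone 31N: λ₀ = 3°, k₀ = 0.9996, false easting 500000 m.
Meridian distance M = (N − FN)/k₀ = 5551793.1 m.
Inverse transverse Mercator on WGS84 gives φ = 50.09840042°, λ = 2.95440061°.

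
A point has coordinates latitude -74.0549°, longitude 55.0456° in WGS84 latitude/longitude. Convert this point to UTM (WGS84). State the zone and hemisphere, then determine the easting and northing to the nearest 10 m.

Longitude 55.0456° lies in the 6° band [54°, 60°), giving zone 40; latitude is south of the equator, so 40S.
Zone 40 central meridian λ₀ = 6×40 − 183 = 57°; Δλ = -1.9544°.
Transverse Mercator on WGS84 with k₀ = 0.9996 gives E = 440080.008 m, N = 1780854.302 m.

Zone 40S: E 440080 m, N 1780850 m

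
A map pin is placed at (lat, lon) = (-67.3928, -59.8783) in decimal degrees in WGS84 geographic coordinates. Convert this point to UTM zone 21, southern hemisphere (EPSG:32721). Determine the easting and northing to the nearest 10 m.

Zone 21 central meridian λ₀ = 6×21 − 183 = -57°; Δλ = -2.8783°.
Transverse Mercator on WGS84 with k₀ = 0.9996 gives E = 376563.558 m, N = 2521967.552 m.

E 376560 m, N 2521970 m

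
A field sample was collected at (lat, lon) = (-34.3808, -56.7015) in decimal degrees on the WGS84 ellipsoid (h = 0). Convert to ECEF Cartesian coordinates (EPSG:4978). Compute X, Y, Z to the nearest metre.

WGS84: a = 6378137 m, e² = 0.006694380; N(φ) = a/√(1−e²sin²φ) = 6384955.536 m.
X = (N+h)·cosφ·cosλ = 2892972.247 m; Y = (N+h)·cosφ·sinλ = -4404380.614 m; Z = (N(1−e²)+h)·sinφ = -3581386.820 m.

X 2892972 m, Y -4404381 m, Z -3581387 m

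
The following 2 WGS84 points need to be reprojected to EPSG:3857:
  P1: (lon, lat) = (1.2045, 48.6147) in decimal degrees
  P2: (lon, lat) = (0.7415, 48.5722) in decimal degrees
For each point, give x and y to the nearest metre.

P1: x 134084 m, y 6209735 m; P2: x 82543 m, y 6202582 m

Web Mercator: x = R·λ, y = R·ln tan(π/4+φ/2), R = 6378137 m.
P1 (48.6147°, 1.2045°) → (134084.327, 6209735.139) m.
P2 (48.5722°, 0.7415°) → (82543.402, 6202581.985) m.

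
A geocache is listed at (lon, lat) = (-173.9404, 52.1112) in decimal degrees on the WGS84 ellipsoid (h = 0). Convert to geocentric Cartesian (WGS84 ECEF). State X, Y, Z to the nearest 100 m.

WGS84: a = 6378137 m, e² = 0.006694380; N(φ) = a/√(1−e²sin²φ) = 6391475.704 m.
X = (N+h)·cosφ·cosλ = -3903271.406 m; Y = (N+h)·cosφ·sinλ = -414355.906 m; Z = (N(1−e²)+h)·sinφ = 5010411.488 m.

X -3903300 m, Y -414400 m, Z 5010400 m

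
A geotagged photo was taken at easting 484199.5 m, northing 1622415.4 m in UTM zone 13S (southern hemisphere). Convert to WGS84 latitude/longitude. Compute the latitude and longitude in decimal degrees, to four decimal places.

lat -75.4831°, lon -105.5647°

Zone 13S: λ₀ = -105°, k₀ = 0.9996, false easting 500000 m, false northing 10000000 m.
Meridian distance M = (N − FN)/k₀ = -8380937.0 m.
Inverse transverse Mercator on WGS84 gives φ = -75.48310000°, λ = -105.56470058°.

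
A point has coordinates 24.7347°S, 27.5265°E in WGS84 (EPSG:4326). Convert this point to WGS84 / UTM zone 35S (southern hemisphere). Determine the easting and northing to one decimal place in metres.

Zone 35 central meridian λ₀ = 6×35 − 183 = 27°; Δλ = +0.5265°.
Transverse Mercator on WGS84 with k₀ = 0.9996 gives E = 553242.967 m, N = 7264325.663 m.

E 553243.0 m, N 7264325.7 m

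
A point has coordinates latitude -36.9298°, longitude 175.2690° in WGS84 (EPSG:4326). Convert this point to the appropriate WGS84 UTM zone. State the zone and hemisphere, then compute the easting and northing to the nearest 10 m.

Zone 60S: E 345830 m, N 5911520 m

Longitude 175.2690° lies in the 6° band [174°, 180°), giving zone 60; latitude is south of the equator, so 60S.
Zone 60 central meridian λ₀ = 6×60 − 183 = 177°; Δλ = -1.7310°.
Transverse Mercator on WGS84 with k₀ = 0.9996 gives E = 345834.371 m, N = 5911515.627 m.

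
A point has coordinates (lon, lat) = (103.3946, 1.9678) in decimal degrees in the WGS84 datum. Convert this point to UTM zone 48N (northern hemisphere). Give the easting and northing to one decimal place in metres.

Zone 48 central meridian λ₀ = 6×48 − 183 = 105°; Δλ = -1.6054°.
Transverse Mercator on WGS84 with k₀ = 0.9996 gives E = 321440.3495 m, N = 217587.799 m.

E 321440.3 m, N 217587.8 m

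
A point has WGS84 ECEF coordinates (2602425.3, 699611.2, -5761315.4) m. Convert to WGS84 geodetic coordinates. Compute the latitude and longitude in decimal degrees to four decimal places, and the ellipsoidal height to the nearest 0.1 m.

λ = atan2(Y, X) = 15.04710034°; p = √(X²+Y²) = 2694823.4 m.
Bowring's method on WGS84 (a = 6378137 m, b = 6356752.314 m) gives φ = -65.07980026°, h = -164.229 m.

lat -65.0798°, lon 15.0471°, h -164.2 m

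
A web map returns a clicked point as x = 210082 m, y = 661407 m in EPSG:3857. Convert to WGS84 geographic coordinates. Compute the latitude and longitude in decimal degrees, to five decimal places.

lat 5.93090°, lon 1.88720°

R = 6378137 m. λ = x/R = 1.88719872°.
φ = 2·arctan(exp(y/R)) − 90° = 2·arctan(1.10927) − 90° = 5.93090002°.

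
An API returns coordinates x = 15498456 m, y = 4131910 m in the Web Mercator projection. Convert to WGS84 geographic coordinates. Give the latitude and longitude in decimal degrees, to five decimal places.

lat 34.76440°, lon 139.22500°

R = 6378137 m. λ = x/R = 139.22499905°.
φ = 2·arctan(exp(y/R)) − 90° = 2·arctan(1.91138) − 90° = 34.76440030°.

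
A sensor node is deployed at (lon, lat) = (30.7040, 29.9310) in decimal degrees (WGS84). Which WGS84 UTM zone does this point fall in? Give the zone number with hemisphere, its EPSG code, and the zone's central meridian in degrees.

Zone 36N (EPSG:32636), central meridian 33°

UTM zone = ⌊(λ + 180)/6⌋ + 1; 30.7040° ∈ [30°, 36°) → zone 36.
Hemisphere: N (φ ≥ 0).
Central meridian λ₀ = 6×36 − 183 = 33°.
EPSG code: 32636.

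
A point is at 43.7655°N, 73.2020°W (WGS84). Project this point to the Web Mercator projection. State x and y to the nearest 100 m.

Web Mercator is spherical with R = a = 6378137 m.
x = R·λ = 6378137 × -1.277615919 = -8148809.365 m.
y = R·ln tan(π/4 + φ/2) = 6378137 × 0.851224142 = 5429224.194 m.

x -8148800 m, y 5429200 m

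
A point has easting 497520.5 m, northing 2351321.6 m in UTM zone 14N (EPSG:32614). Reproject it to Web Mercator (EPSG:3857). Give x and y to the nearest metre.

Unproject from UTM 14N (λ₀ = -99°) → φ = 21.26359988°, λ = -99.02389989°.
Web Mercator (R = 6378137 m): x = -11023290.112 m, y = 2423337.956 m.

x -11023290 m, y 2423338 m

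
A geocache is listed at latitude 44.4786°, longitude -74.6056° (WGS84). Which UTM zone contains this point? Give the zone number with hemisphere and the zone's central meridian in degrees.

UTM zone = ⌊(λ + 180)/6⌋ + 1; -74.6056° ∈ [-78°, -72°) → zone 18.
Hemisphere: N (φ ≥ 0).
Central meridian λ₀ = 6×18 − 183 = -75°.

Zone 18N, central meridian -75°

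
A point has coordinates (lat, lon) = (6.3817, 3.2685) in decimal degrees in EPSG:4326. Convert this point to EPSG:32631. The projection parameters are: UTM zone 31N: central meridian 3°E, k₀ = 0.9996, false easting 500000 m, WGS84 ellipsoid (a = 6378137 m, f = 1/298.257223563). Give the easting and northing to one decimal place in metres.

E 529693.5 m, N 705406.5 m

Zone 31 central meridian λ₀ = 6×31 − 183 = 3°; Δλ = +0.2685°.
Transverse Mercator on WGS84 with k₀ = 0.9996 gives E = 529693.527 m, N = 705406.548 m.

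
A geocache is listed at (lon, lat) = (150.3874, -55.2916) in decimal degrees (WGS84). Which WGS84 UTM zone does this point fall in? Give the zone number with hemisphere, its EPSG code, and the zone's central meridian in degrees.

UTM zone = ⌊(λ + 180)/6⌋ + 1; 150.3874° ∈ [150°, 156°) → zone 56.
Hemisphere: S (φ < 0).
Central meridian λ₀ = 6×56 − 183 = 153°.
EPSG code: 32756.

Zone 56S (EPSG:32756), central meridian 153°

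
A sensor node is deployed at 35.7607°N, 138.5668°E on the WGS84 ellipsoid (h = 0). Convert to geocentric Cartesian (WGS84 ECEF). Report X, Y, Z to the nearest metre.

WGS84: a = 6378137 m, e² = 0.006694380; N(φ) = a/√(1−e²sin²φ) = 6385440.683 m.
X = (N+h)·cosφ·cosλ = -3884759.847 m; Y = (N+h)·cosφ·sinλ = 3428879.184 m; Z = (N(1−e²)+h)·sinφ = 3706678.161 m.

X -3884760 m, Y 3428879 m, Z 3706678 m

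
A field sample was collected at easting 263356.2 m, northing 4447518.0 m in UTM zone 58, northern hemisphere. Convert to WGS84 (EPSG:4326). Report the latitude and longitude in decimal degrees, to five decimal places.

Zone 58N: λ₀ = 165°, k₀ = 0.9996, false easting 500000 m.
Meridian distance M = (N − FN)/k₀ = 4449297.7 m.
Inverse transverse Mercator on WGS84 gives φ = 40.14470034°, λ = 162.22199974°.

lat 40.14470°, lon 162.22200°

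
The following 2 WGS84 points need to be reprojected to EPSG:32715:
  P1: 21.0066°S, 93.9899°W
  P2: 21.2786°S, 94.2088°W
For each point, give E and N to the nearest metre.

UTM zone 15S: λ₀ = -93°, k₀ = 0.9996.
P1 (-21.0066°, -93.9899°) → (397121.562, 7676803.316) m.
P2 (-21.2786°, -94.2088°) → (374598.552, 7646538.321) m.

P1: E 397122 m, N 7676803 m; P2: E 374599 m, N 7646538 m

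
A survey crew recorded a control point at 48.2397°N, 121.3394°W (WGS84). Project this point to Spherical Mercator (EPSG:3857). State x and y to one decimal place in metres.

Web Mercator is spherical with R = a = 6378137 m.
x = R·λ = 6378137 × -2.117772042 = -13507440.221 m.
y = R·ln tan(π/4 + φ/2) = 6378137 × 0.963733677 = 6146825.421 m.

x -13507440.2 m, y 6146825.4 m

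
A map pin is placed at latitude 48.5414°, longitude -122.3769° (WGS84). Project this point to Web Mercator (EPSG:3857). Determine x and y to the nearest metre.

x -13622934 m, y 6197402 m

Web Mercator is spherical with R = a = 6378137 m.
x = R·λ = 6378137 × -2.135879833 = -13622934.193 m.
y = R·ln tan(π/4 + φ/2) = 6378137 × 0.971663326 = 6197401.809 m.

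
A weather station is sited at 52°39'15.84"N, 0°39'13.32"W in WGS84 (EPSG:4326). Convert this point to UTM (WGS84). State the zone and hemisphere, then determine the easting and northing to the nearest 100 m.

Longitude -0.6537° lies in the 6° band [-6°, 0°), giving zone 30; latitude is north of the equator, so 30N.
Zone 30 central meridian λ₀ = 6×30 − 183 = -3°; Δλ = +2.3463°.
Transverse Mercator on WGS84 with k₀ = 0.9996 gives E = 658703.815 m, N = 5836410.465 m.

Zone 30N: E 658700 m, N 5836400 m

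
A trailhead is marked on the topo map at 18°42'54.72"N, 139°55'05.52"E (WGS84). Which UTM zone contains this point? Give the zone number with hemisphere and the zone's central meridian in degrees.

UTM zone = ⌊(λ + 180)/6⌋ + 1; 139.9182° ∈ [138°, 144°) → zone 54.
Hemisphere: N (φ ≥ 0).
Central meridian λ₀ = 6×54 − 183 = 141°.

Zone 54N, central meridian 141°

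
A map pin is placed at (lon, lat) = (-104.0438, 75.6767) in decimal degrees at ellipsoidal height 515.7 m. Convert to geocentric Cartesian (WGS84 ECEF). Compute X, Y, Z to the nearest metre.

WGS84: a = 6378137 m, e² = 0.006694380; N(φ) = a/√(1−e²sin²φ) = 6398274.183 m.
X = (N+h)·cosφ·cosλ = -384140.358 m; Y = (N+h)·cosφ·sinλ = -1535700.616 m; Z = (N(1−e²)+h)·sinφ = 6158383.779 m.

X -384140 m, Y -1535701 m, Z 6158384 m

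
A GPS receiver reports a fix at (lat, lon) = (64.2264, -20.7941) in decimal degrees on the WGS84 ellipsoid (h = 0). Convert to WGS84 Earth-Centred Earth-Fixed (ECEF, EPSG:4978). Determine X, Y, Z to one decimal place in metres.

WGS84: a = 6378137 m, e² = 0.006694380; N(φ) = a/√(1−e²sin²φ) = 6395520.324 m.
X = (N+h)·cosφ·cosλ = 2599735.913 m; Y = (N+h)·cosφ·sinλ = -987240.709 m; Z = (N(1−e²)+h)·sinφ = 5720734.079 m.

X 2599735.9 m, Y -987240.7 m, Z 5720734.1 m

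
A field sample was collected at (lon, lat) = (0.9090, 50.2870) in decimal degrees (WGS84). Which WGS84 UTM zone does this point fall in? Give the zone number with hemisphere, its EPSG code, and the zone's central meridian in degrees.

UTM zone = ⌊(λ + 180)/6⌋ + 1; 0.9090° ∈ [0°, 6°) → zone 31.
Hemisphere: N (φ ≥ 0).
Central meridian λ₀ = 6×31 − 183 = 3°.
EPSG code: 32631.

Zone 31N (EPSG:32631), central meridian 3°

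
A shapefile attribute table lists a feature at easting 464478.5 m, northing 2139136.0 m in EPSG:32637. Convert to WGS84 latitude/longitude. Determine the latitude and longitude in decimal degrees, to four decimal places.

Zone 37N: λ₀ = 39°, k₀ = 0.9996, false easting 500000 m.
Meridian distance M = (N − FN)/k₀ = 2139992.0 m.
Inverse transverse Mercator on WGS84 gives φ = 19.34590026°, λ = 38.66179980°.

lat 19.3459°, lon 38.6618°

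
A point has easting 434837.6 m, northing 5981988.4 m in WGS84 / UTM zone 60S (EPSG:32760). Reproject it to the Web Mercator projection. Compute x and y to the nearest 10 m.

Unproject from UTM 60S (λ₀ = 177°) → φ = -36.30490038°, λ = 176.27420027°.
Web Mercator (R = 6378137 m): x = 19622754.214 m, y = -4342656.707 m.

x 19622750 m, y -4342660 m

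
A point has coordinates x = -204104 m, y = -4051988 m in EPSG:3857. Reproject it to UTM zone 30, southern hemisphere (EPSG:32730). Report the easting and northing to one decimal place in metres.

Web Mercator inverse (R = 6378137 m) → φ = -34.17249891°, λ = -1.83349743°.
UTM 30S forward: E = 607508.510 m, N = 6218102.657 m.

E 607508.5 m, N 6218102.7 m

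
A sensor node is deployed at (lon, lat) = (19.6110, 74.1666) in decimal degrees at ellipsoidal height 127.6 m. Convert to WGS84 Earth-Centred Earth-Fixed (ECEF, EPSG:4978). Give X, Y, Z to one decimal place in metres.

X 1644408.3 m, Y 585903.2 m, Z 6114160.7 m

WGS84: a = 6378137 m, e² = 0.006694380; N(φ) = a/√(1−e²sin²φ) = 6397988.880 m.
X = (N+h)·cosφ·cosλ = 1644408.264 m; Y = (N+h)·cosφ·sinλ = 585903.202 m; Z = (N(1−e²)+h)·sinφ = 6114160.689 m.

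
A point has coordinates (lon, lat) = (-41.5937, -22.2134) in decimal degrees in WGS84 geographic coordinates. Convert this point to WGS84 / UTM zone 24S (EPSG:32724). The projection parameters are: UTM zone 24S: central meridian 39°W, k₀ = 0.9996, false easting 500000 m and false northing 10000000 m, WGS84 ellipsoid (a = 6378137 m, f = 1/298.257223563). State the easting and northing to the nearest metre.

E 232613 m, N 7541263 m

Zone 24 central meridian λ₀ = 6×24 − 183 = -39°; Δλ = -2.5937°.
Transverse Mercator on WGS84 with k₀ = 0.9996 gives E = 232612.830 m, N = 7541263.222 m.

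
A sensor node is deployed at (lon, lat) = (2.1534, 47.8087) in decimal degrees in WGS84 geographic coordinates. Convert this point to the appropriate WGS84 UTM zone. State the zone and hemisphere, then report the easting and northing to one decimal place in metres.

Longitude 2.1534° lies in the 6° band [0°, 6°), giving zone 31; latitude is north of the equator, so 31N.
Zone 31 central meridian λ₀ = 6×31 − 183 = 3°; Δλ = -0.8466°.
Transverse Mercator on WGS84 with k₀ = 0.9996 gives E = 436614.551 m, N = 5295385.351 m.

Zone 31N: E 436614.6 m, N 5295385.4 m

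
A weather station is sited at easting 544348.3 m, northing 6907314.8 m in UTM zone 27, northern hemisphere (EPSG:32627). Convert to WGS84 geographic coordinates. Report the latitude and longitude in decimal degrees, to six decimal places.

Zone 27N: λ₀ = -21°, k₀ = 0.9996, false easting 500000 m.
Meridian distance M = (N − FN)/k₀ = 6910078.8 m.
Inverse transverse Mercator on WGS84 gives φ = 62.29479970°, λ = -20.14500074°.

lat 62.294800°, lon -20.145001°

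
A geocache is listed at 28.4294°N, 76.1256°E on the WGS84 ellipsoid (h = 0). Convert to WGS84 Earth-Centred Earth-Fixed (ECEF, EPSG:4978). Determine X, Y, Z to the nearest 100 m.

X 1346000 m, Y 5449400 m, Z 3018400 m

WGS84: a = 6378137 m, e² = 0.006694380; N(φ) = a/√(1−e²sin²φ) = 6382981.182 m.
X = (N+h)·cosφ·cosλ = 1346018.569 m; Y = (N+h)·cosφ·sinλ = 5449448.815 m; Z = (N(1−e²)+h)·sinφ = 3018438.315 m.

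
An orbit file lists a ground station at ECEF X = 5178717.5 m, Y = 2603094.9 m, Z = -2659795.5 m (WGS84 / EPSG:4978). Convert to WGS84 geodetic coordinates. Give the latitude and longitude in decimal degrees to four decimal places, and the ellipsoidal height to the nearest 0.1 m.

λ = atan2(Y, X) = 26.68650026°; p = √(X²+Y²) = 5796138.2 m.
Bowring's method on WGS84 (a = 6378137 m, b = 6356752.314 m) gives φ = -24.79609958°, h = 2880.716 m.

lat -24.7961°, lon 26.6865°, h 2880.7 m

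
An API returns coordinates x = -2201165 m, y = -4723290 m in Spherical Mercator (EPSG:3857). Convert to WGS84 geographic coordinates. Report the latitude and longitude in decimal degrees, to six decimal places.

R = 6378137 m. λ = x/R = -19.77340162°.
φ = 2·arctan(exp(y/R)) − 90° = 2·arctan(0.47685) − 90° = -39.01129770°.

lat -39.011298°, lon -19.773402°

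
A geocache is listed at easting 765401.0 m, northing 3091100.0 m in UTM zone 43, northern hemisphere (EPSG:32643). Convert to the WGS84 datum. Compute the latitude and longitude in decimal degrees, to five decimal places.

lat 27.91850°, lon 77.69670°

Zone 43N: λ₀ = 75°, k₀ = 0.9996, false easting 500000 m.
Meridian distance M = (N − FN)/k₀ = 3092336.9 m.
Inverse transverse Mercator on WGS84 gives φ = 27.91850007°, λ = 77.69670015°.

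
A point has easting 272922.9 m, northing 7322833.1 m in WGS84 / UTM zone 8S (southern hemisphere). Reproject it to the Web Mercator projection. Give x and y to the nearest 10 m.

Unproject from UTM 8S (λ₀ = -135°) → φ = -24.19079988°, λ = -137.23549952°.
Web Mercator (R = 6378137 m): x = -15276985.925 m, y = -2776675.201 m.

x -15276990 m, y -2776680 m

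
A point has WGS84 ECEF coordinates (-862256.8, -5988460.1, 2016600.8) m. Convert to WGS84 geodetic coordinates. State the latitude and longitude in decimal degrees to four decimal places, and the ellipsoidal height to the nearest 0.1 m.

lat 18.5495°, lon -98.1935°, h 1457.1 m

λ = atan2(Y, X) = -98.19349983°; p = √(X²+Y²) = 6050218.3 m.
Bowring's method on WGS84 (a = 6378137 m, b = 6356752.314 m) gives φ = 18.54949960°, h = 1457.110 m.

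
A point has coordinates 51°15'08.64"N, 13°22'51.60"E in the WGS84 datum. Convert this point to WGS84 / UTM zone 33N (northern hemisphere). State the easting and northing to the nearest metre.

Zone 33 central meridian λ₀ = 6×33 − 183 = 15°; Δλ = -1.6190°.
Transverse Mercator on WGS84 with k₀ = 0.9996 gives E = 387016.134 m, N = 5679138.440 m.

E 387016 m, N 5679138 m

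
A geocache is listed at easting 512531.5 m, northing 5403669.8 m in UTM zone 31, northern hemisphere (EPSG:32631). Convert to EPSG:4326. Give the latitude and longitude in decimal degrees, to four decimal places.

Zone 31N: λ₀ = 3°, k₀ = 0.9996, false easting 500000 m.
Meridian distance M = (N − FN)/k₀ = 5405832.1 m.
Inverse transverse Mercator on WGS84 gives φ = 48.78590019°, λ = 3.17059989°.

lat 48.7859°, lon 3.1706°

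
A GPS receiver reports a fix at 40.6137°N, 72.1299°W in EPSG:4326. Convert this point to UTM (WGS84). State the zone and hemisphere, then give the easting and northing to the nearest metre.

Longitude -72.1299° lies in the 6° band [-78°, -72°), giving zone 18; latitude is north of the equator, so 18N.
Zone 18 central meridian λ₀ = 6×18 − 183 = -75°; Δλ = +2.8701°.
Transverse Mercator on WGS84 with k₀ = 0.9996 gives E = 742799.257 m, N = 4499835.948 m.

Zone 18N: E 742799 m, N 4499836 m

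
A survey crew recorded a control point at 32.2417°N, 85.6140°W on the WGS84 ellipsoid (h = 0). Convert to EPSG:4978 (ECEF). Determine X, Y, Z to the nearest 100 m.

WGS84: a = 6378137 m, e² = 0.006694380; N(φ) = a/√(1−e²sin²φ) = 6384221.868 m.
X = (N+h)·cosφ·cosλ = 412952.438 m; Y = (N+h)·cosφ·sinλ = -5383993.995 m; Z = (N(1−e²)+h)·sinφ = 3383130.671 m.

X 413000 m, Y -5384000 m, Z 3383100 m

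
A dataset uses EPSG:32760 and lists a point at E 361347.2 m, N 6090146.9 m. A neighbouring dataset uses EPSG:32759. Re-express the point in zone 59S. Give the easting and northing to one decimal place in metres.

UTM 60S → geographic: φ = -35.32229960°, λ = 175.47459947°.
UTM 59S (λ₀ = 171°) forward: E = 906845.147 m, N = 6082017.954 m.

E 906845.1 m, N 6082018.0 m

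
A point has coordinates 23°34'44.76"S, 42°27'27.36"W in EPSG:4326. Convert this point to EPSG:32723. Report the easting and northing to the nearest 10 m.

E 759480 m, N 7390070 m

Zone 23 central meridian λ₀ = 6×23 − 183 = -45°; Δλ = +2.5424°.
Transverse Mercator on WGS84 with k₀ = 0.9996 gives E = 759482.608 m, N = 7390067.748 m.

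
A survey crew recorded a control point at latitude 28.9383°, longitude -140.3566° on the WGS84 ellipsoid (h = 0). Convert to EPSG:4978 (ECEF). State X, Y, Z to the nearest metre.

X -4301504 m, Y -3564006 m, Z 3067918 m

WGS84: a = 6378137 m, e² = 0.006694380; N(φ) = a/√(1−e²sin²φ) = 6383141.238 m.
X = (N+h)·cosφ·cosλ = -4301504.431 m; Y = (N+h)·cosφ·sinλ = -3564005.550 m; Z = (N(1−e²)+h)·sinφ = 3067918.299 m.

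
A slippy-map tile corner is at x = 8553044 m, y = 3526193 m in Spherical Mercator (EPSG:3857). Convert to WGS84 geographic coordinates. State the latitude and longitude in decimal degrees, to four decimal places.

R = 6378137 m. λ = x/R = 76.83330151°.
φ = 2·arctan(exp(y/R)) − 90° = 2·arctan(1.73821) − 90° = 30.17599905°.

lat 30.1760°, lon 76.8333°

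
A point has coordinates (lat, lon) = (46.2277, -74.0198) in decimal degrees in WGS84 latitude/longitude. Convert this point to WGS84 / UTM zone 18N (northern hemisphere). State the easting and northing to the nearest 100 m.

Zone 18 central meridian λ₀ = 6×18 − 183 = -75°; Δλ = +0.9802°.
Transverse Mercator on WGS84 with k₀ = 0.9996 gives E = 575587.062 m, N = 5119813.931 m.

E 575600 m, N 5119800 m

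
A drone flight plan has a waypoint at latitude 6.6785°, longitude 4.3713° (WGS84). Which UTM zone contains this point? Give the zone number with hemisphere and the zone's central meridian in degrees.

Zone 31N, central meridian 3°

UTM zone = ⌊(λ + 180)/6⌋ + 1; 4.3713° ∈ [0°, 6°) → zone 31.
Hemisphere: N (φ ≥ 0).
Central meridian λ₀ = 6×31 − 183 = 3°.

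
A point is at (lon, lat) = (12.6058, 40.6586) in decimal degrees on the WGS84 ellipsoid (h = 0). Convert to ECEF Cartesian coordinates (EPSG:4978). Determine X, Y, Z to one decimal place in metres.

WGS84: a = 6378137 m, e² = 0.006694380; N(φ) = a/√(1−e²sin²φ) = 6387219.327 m.
X = (N+h)·cosφ·cosλ = 4728579.1504 m; Y = (N+h)·cosφ·sinλ = 1057465.264 m; Z = (N(1−e²)+h)·sinφ = 4133736.206 m.

X 4728579.2 m, Y 1057465.3 m, Z 4133736.2 m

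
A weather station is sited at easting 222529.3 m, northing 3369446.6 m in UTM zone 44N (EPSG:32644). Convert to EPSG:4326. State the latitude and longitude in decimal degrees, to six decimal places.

lat 30.425200°, lon 78.111300°

Zone 44N: λ₀ = 81°, k₀ = 0.9996, false easting 500000 m.
Meridian distance M = (N − FN)/k₀ = 3370794.9 m.
Inverse transverse Mercator on WGS84 gives φ = 30.42520035°, λ = 78.11130022°.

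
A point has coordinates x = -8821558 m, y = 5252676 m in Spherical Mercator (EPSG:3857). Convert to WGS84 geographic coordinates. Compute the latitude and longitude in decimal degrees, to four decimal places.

lat 42.6092°, lon -79.2454°

R = 6378137 m. λ = x/R = -79.24540381°.
φ = 2·arctan(exp(y/R)) − 90° = 2·arctan(2.27856) − 90° = 42.60919988°.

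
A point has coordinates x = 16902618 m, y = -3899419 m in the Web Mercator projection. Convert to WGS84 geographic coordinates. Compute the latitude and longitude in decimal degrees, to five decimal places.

lat -33.03100°, lon 151.83880°

R = 6378137 m. λ = x/R = 151.83880091°.
φ = 2·arctan(exp(y/R)) − 90° = 2·arctan(0.54261) − 90° = -33.03099685°.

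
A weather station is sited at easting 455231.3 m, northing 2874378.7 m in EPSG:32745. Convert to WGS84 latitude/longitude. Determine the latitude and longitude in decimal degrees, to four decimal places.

Zone 45S: λ₀ = 87°, k₀ = 0.9996, false easting 500000 m, false northing 10000000 m.
Meridian distance M = (N − FN)/k₀ = -7128472.7 m.
Inverse transverse Mercator on WGS84 gives φ = -64.25379956°, λ = 86.07630030°.

lat -64.2538°, lon 86.0763°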